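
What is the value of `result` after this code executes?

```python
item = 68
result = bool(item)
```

item = 68; result = True

True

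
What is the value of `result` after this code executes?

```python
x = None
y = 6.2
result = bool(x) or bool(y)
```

x = None; y = 6.2; result = True

True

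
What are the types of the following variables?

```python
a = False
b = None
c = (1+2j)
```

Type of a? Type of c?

a is assigned the constant False, which has type bool; c is assigned (1+2j), an int plus an imaginary literal (j suffix), which evaluates to complex

bool, complex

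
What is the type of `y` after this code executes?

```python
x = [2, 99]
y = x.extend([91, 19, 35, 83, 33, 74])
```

list.extend() returns None

NoneType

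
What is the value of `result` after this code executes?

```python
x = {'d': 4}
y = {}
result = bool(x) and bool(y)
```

x = {'d': 4}; y = {}; result = False

False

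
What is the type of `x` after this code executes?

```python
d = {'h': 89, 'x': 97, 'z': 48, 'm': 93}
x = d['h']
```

Accessing dict[str, int] with str key returns int

int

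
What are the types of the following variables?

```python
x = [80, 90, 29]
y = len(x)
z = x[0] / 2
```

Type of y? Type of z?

len() returns int; int / int = float

int, float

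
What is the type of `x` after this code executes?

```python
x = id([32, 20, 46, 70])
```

id() returns int

int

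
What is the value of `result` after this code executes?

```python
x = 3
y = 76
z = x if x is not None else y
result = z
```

x = 3; y = 76; z = 3; result = 3

3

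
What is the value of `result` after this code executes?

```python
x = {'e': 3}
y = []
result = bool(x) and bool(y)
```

x = {'e': 3}; y = []; result = False

False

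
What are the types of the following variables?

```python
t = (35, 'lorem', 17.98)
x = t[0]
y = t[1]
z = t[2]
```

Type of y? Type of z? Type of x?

tuple[1] is str; tuple[2] is float; tuple[0] is int

str, float, int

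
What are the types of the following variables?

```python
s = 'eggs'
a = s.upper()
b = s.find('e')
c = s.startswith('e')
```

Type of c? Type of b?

startswith() returns bool; find() returns int

bool, int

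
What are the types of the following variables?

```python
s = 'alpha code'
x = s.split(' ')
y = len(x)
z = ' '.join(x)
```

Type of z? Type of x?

str.join() returns str; str.split() returns list

str, list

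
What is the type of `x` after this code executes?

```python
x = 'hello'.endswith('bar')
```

str.endswith() returns bool

bool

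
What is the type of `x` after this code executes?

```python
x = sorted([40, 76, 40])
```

sorted() always returns list

list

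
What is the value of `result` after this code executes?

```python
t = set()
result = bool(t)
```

t = set(); result = False

False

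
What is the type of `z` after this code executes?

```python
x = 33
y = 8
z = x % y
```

int % int = int

int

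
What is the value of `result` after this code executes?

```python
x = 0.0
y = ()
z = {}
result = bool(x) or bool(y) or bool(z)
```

x = 0.0; y = (); z = {}; result = False

False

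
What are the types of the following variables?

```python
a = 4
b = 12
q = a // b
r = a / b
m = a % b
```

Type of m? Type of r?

% of ints returns int; / returns float

int, float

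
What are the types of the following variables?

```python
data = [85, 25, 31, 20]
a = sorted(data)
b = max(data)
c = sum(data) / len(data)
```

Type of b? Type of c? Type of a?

max of ints returns int; int / int = float; sorted() returns list

int, float, list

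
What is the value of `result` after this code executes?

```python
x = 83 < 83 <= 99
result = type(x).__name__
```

x is bool; result = 'bool'

'bool'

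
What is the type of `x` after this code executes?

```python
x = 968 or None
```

'or' returns first truthy value

int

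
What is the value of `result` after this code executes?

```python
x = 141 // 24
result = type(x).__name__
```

x is int; result = 'int'

'int'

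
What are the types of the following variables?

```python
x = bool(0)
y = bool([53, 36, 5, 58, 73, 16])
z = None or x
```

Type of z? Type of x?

None or bool returns the bool; bool() returns bool

bool, bool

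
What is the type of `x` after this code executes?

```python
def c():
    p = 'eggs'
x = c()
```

Function without return returns None

NoneType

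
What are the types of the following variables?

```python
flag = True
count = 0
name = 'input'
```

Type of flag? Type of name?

flag is assigned the constant True, which has type bool; name is assigned a quoted string literal, so it is a str

bool, str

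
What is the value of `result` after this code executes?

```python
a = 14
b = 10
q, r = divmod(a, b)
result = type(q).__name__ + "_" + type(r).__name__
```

a is int; b is int; q is int; r is int; result = 'int_int'

'int_int'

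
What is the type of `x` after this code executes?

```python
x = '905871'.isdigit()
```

str.isdigit() returns bool

bool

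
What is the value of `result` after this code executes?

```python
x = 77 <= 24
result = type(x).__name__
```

x is bool; result = 'bool'

'bool'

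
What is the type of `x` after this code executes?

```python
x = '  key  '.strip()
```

str.strip() returns str

str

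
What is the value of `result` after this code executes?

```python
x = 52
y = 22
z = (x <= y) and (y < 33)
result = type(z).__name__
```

x is int; y is int; z is bool; result = 'bool'

'bool'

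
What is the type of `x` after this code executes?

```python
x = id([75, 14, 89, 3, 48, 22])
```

id() returns int

int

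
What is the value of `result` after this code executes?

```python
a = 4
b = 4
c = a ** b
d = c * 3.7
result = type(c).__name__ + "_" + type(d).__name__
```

a is int; b is int; c is int; d is float; result = 'int_float'

'int_float'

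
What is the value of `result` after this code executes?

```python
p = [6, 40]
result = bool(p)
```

p = [6, 40]; result = True

True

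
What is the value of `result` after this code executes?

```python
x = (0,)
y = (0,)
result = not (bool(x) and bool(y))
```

x = (0,); y = (0,); result = False

False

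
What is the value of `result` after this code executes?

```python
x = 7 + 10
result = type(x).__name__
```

x is int; result = 'int'

'int'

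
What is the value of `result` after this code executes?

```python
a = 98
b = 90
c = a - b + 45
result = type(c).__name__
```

a is int; b is int; c is int; result = 'int'

'int'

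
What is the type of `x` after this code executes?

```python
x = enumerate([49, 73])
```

enumerate() returns an enumerate object

enumerate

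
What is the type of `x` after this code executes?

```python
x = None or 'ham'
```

'or' with None returns the other truthy value (str)

str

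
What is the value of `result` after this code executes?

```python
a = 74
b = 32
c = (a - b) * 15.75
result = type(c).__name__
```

a is int; b is int; c is float; result = 'float'

'float'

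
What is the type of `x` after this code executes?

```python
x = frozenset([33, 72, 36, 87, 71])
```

frozenset() returns frozenset

frozenset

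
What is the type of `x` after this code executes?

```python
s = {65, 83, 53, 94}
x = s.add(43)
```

set.add() returns None (mutates in place)

NoneType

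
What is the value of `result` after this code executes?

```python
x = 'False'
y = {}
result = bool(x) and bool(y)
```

x = 'False'; y = {}; result = False

False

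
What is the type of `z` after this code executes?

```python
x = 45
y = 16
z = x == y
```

Equality comparison returns bool

bool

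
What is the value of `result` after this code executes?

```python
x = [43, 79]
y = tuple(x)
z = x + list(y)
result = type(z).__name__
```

x is list; y is tuple; z is list; result = 'list'

'list'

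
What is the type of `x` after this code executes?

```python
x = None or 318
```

'or' with None returns the other truthy value

int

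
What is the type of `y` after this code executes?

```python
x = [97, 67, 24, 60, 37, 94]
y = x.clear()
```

list.clear() returns None

NoneType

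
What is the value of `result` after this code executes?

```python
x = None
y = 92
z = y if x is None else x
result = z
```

x = None; y = 92; z = 92; result = 92

92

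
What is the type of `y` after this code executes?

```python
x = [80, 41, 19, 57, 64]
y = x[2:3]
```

Slicing a list returns a list

list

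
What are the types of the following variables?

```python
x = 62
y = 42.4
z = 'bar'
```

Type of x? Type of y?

x is assigned a bare integer (no decimal point), so it is an int; y is assigned a number with a decimal point, so it is a float

int, float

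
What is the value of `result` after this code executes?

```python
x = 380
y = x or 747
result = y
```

x = 380; y = 380; result = 380

380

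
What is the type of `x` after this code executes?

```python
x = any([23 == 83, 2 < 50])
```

any() returns bool

bool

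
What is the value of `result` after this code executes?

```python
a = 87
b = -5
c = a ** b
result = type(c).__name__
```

a is int; b is int; c is float; result = 'float'

'float'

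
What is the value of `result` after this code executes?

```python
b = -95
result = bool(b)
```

b = -95; result = True

True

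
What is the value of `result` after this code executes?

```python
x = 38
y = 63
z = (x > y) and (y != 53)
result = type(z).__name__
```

x is int; y is int; z is bool; result = 'bool'

'bool'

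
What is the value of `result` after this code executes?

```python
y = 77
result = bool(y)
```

y = 77; result = True

True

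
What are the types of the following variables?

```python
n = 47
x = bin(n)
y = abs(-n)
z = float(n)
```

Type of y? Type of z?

abs() of int returns int; float() returns float

int, float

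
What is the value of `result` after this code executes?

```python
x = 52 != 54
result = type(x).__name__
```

x is bool; result = 'bool'

'bool'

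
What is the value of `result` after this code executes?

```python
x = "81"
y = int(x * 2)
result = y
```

x = '81'; y = 8181; result = 8181

8181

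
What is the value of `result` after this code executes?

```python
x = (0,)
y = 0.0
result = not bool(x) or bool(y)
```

x = (0,); y = 0.0; result = False

False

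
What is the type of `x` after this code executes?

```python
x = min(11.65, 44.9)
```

min() of floats returns float

float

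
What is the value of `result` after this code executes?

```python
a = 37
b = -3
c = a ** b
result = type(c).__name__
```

a is int; b is int; c is float; result = 'float'

'float'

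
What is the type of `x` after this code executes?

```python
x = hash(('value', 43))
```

hash() returns int

int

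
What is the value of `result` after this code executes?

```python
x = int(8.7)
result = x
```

x = 8; result = 8

8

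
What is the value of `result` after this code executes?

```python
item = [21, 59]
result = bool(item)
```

item = [21, 59]; result = True

True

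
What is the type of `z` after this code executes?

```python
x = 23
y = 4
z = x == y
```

Equality comparison returns bool

bool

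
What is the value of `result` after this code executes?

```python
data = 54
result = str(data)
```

data = 54; result = '54'

'54'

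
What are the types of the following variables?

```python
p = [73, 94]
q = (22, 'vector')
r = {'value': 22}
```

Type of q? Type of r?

q is assigned a tuple (parenthesized, comma-separated values); r is assigned a dict literal ({key: value})

tuple, dict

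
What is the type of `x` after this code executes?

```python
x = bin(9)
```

bin() returns str representation

str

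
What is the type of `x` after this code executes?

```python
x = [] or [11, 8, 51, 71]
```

'or' returns first truthy value (list)

list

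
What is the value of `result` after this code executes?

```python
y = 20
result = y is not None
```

y = 20; result = True

True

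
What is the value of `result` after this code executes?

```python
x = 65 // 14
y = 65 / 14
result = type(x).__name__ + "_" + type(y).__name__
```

x is int; y is float; result = 'int_float'

'int_float'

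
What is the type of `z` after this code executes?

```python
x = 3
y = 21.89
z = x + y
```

int + float = float

float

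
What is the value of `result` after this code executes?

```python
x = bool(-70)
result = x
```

x = True; result = True

True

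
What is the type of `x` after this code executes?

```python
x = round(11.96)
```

round() with no decimal places returns int

int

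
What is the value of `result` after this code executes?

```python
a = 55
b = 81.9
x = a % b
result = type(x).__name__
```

a is int; b is float; x is float; result = 'float'

'float'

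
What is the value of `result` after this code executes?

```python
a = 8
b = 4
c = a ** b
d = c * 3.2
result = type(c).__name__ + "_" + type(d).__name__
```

a is int; b is int; c is int; d is float; result = 'int_float'

'int_float'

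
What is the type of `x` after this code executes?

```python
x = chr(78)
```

chr() returns str (single char)

str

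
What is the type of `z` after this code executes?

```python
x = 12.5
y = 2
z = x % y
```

float % int = float

float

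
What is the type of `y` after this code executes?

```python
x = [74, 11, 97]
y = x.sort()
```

list.sort() returns None (mutates in place)

NoneType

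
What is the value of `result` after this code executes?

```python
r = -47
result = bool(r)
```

r = -47; result = True

True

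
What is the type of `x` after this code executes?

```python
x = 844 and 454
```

'and' with truthy values returns last operand (int)

int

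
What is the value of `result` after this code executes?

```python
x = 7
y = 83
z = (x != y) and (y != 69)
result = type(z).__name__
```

x is int; y is int; z is bool; result = 'bool'

'bool'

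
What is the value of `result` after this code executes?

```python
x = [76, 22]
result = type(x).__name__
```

x is list; result = 'list'

'list'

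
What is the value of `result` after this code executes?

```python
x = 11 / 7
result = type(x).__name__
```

x is float; result = 'float'

'float'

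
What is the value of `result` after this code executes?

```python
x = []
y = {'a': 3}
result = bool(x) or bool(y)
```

x = []; y = {'a': 3}; result = True

True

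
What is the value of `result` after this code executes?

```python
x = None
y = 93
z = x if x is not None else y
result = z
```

x = None; y = 93; z = 93; result = 93

93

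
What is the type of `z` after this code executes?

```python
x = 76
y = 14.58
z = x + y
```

int + float = float

float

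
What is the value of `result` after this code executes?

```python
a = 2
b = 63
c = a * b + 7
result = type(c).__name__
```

a is int; b is int; c is int; result = 'int'

'int'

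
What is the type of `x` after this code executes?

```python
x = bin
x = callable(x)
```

callable() returns bool

bool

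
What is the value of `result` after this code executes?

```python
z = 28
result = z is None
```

z = 28; result = False

False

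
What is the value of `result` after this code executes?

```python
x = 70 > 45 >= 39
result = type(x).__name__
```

x is bool; result = 'bool'

'bool'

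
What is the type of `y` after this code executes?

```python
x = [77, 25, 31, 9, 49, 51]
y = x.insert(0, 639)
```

list.insert() returns None

NoneType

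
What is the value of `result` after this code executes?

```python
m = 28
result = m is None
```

m = 28; result = False

False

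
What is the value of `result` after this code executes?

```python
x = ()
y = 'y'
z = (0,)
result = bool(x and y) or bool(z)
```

x = (); y = 'y'; z = (0,); result = True

True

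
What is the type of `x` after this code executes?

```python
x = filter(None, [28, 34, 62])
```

filter() returns a filter object

filter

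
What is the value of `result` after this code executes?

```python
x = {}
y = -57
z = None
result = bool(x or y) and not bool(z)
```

x = {}; y = -57; z = None; result = True

True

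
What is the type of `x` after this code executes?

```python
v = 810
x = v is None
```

'is' comparison returns bool

bool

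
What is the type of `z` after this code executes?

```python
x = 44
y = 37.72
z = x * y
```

int * float = float

float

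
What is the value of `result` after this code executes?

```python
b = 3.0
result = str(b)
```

b = 3.0; result = '3.0'

'3.0'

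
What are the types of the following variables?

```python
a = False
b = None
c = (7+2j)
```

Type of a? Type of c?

a is assigned the constant False, which has type bool; c is assigned (7+2j), an int plus an imaginary literal (j suffix), which evaluates to complex

bool, complex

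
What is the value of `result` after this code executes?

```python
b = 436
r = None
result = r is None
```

b = 436; r = None; result = True

True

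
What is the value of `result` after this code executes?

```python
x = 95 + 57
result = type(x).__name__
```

x is int; result = 'int'

'int'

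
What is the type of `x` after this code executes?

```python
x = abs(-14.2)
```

abs() of float returns float

float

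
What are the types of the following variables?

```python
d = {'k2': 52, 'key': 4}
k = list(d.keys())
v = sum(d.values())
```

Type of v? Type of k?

sum of ints is int; list() converts to list

int, list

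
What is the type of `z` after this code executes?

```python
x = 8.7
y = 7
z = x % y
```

float % int = float

float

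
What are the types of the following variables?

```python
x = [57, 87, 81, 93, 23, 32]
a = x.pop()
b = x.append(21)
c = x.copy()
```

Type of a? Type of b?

pop() returns element; append() returns None

int, NoneType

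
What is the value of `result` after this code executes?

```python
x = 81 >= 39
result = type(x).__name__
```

x is bool; result = 'bool'

'bool'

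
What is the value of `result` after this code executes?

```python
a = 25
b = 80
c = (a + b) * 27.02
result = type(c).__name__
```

a is int; b is int; c is float; result = 'float'

'float'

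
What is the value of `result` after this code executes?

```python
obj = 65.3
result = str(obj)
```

obj = 65.3; result = '65.3'

'65.3'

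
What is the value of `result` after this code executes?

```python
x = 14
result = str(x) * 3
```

x = 14; result = '141414'

'141414'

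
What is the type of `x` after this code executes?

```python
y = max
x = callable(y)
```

callable() returns bool

bool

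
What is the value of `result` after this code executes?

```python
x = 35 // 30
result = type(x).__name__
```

x is int; result = 'int'

'int'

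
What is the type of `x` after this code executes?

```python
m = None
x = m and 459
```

'and' returns first falsy value (None)

NoneType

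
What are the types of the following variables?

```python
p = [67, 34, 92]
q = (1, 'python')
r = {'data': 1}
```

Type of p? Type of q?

p is assigned a list literal (square brackets); q is assigned a tuple (parenthesized, comma-separated values)

list, tuple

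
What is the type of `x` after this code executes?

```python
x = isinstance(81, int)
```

isinstance() returns bool

bool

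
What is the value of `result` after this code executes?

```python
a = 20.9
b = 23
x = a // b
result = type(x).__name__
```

a is float; b is int; x is float; result = 'float'

'float'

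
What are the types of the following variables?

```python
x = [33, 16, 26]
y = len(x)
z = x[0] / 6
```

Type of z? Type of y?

int / int = float; len() returns int

float, int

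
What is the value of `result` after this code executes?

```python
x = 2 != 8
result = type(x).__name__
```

x is bool; result = 'bool'

'bool'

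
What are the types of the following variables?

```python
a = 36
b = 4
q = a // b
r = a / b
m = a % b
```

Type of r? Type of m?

/ returns float; % of ints returns int

float, int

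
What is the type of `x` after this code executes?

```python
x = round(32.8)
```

round() with no decimal places returns int

int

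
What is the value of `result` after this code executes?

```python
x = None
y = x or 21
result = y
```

x = None; y = 21; result = 21

21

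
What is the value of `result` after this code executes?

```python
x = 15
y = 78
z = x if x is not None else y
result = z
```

x = 15; y = 78; z = 15; result = 15

15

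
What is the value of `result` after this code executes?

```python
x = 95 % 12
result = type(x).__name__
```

x is int; result = 'int'

'int'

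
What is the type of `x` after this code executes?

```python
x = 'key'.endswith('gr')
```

str.endswith() returns bool

bool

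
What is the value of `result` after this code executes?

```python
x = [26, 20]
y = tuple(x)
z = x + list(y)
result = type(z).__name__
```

x is list; y is tuple; z is list; result = 'list'

'list'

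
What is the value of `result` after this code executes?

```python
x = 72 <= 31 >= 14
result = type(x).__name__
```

x is bool; result = 'bool'

'bool'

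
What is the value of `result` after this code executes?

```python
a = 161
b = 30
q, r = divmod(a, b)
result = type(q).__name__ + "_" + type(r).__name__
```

a is int; b is int; q is int; r is int; result = 'int_int'

'int_int'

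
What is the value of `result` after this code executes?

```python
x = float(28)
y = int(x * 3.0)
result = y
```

x = 28.0; y = 84; result = 84

84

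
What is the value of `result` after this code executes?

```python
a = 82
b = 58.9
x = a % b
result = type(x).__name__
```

a is int; b is float; x is float; result = 'float'

'float'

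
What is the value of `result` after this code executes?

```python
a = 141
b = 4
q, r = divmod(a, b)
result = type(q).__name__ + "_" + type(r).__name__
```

a is int; b is int; q is int; r is int; result = 'int_int'

'int_int'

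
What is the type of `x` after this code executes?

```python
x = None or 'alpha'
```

'or' with None returns the other truthy value (str)

str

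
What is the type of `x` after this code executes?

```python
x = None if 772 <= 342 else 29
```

772 <= 342 is False, so the else branch is taken

int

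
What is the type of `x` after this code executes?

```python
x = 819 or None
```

'or' returns first truthy value

int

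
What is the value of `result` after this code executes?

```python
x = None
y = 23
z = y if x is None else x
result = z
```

x = None; y = 23; z = 23; result = 23

23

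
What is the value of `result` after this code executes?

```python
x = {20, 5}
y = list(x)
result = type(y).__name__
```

x is set; y is list; result = 'list'

'list'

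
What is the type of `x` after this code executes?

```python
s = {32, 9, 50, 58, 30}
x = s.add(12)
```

set.add() returns None (mutates in place)

NoneType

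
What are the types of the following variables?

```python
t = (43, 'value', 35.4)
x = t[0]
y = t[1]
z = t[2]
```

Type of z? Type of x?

tuple[2] is float; tuple[0] is int

float, int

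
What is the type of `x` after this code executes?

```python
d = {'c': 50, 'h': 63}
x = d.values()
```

.values() returns dict_values view

dict_values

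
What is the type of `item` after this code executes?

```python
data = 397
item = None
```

None has type NoneType

NoneType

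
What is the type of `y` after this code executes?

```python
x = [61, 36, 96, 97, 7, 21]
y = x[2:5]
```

Slicing a list returns a list

list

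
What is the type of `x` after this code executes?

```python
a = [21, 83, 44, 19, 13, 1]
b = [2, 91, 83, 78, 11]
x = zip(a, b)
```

zip() returns a zip object

zip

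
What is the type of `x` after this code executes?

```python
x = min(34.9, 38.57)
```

min() of floats returns float

float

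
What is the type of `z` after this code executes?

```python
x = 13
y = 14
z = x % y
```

int % int = int

int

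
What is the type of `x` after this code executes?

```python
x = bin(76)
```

bin() returns str representation

str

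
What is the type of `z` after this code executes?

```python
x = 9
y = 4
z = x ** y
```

positive int ** positive int = int

int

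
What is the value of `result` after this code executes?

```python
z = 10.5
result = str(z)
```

z = 10.5; result = '10.5'

'10.5'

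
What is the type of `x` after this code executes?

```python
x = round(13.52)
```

round() with no decimal places returns int

int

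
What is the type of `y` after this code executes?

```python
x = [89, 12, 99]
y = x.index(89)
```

list.index() returns int

int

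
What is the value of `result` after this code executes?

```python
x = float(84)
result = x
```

x = 84.0; result = 84.0

84.0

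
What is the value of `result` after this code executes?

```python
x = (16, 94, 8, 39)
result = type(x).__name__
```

x is tuple; result = 'tuple'

'tuple'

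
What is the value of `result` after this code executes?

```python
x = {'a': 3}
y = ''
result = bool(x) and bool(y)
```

x = {'a': 3}; y = ''; result = False

False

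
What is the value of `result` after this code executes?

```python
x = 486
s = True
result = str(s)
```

x = 486; s = True; result = 'True'

'True'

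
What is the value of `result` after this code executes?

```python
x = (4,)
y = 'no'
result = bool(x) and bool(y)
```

x = (4,); y = 'no'; result = True

True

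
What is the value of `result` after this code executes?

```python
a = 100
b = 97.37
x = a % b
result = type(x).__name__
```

a is int; b is float; x is float; result = 'float'

'float'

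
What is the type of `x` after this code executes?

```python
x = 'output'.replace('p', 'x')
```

str.replace() returns str

str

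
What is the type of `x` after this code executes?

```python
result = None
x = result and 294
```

'and' returns first falsy value (None)

NoneType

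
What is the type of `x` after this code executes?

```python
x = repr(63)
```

repr() returns str

str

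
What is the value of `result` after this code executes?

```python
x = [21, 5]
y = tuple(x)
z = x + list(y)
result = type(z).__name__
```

x is list; y is tuple; z is list; result = 'list'

'list'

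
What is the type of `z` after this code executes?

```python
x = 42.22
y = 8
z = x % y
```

float % int = float

float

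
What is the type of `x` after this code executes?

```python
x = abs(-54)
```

abs() of int returns int

int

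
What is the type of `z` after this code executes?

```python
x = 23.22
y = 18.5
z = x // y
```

float // float = float

float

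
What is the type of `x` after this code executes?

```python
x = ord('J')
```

ord() returns int (code point)

int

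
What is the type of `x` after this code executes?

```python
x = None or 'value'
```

'or' with None returns the other truthy value (str)

str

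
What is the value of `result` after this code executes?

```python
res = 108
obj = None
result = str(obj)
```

res = 108; obj = None; result = 'None'

'None'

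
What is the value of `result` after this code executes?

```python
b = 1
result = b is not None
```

b = 1; result = True

True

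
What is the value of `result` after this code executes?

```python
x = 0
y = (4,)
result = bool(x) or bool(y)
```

x = 0; y = (4,); result = True

True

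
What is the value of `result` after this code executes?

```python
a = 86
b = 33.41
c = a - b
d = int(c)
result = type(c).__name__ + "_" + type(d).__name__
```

a is int; b is float; c is float; d is int; result = 'float_int'

'float_int'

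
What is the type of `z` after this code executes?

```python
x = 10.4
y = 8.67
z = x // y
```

float // float = float

float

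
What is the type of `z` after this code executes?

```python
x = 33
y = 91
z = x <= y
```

Comparison returns bool

bool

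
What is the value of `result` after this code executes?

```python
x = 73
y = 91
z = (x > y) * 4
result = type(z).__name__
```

x is int; y is int; z is int; result = 'int'

'int'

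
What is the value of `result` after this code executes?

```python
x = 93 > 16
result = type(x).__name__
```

x is bool; result = 'bool'

'bool'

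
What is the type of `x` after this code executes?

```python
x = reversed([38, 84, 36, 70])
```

reversed() on a list returns list_reverseiterator

list_reverseiterator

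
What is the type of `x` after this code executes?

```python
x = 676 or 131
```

'or' returns first truthy value (int)

int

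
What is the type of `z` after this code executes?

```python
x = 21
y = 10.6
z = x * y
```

int * float = float

float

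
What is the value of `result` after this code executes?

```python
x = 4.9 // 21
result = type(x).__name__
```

x is float; result = 'float'

'float'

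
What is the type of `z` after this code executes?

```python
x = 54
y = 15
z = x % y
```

int % int = int

int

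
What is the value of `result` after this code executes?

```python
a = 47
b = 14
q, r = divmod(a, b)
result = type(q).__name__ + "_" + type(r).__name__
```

a is int; b is int; q is int; r is int; result = 'int_int'

'int_int'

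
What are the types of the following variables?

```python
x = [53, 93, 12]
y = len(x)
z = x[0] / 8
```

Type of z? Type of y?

int / int = float; len() returns int

float, int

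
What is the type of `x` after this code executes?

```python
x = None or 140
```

'or' with None returns the other truthy value

int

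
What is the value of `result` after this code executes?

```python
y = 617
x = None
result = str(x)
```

y = 617; x = None; result = 'None'

'None'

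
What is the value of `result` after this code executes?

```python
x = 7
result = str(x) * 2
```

x = 7; result = '77'

'77'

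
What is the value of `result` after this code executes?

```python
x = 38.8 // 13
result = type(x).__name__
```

x is float; result = 'float'

'float'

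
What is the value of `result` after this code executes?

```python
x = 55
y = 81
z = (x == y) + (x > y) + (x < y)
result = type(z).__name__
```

x is int; y is int; z is int; result = 'int'

'int'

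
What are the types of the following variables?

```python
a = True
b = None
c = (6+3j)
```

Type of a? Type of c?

a is assigned the constant True, which has type bool; c is assigned (6+3j), an int plus an imaginary literal (j suffix), which evaluates to complex

bool, complex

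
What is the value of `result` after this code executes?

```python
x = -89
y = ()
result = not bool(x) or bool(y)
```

x = -89; y = (); result = False

False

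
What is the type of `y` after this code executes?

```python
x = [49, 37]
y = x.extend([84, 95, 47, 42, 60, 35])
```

list.extend() returns None

NoneType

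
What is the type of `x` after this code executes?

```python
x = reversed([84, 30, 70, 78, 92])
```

reversed() on a list returns list_reverseiterator

list_reverseiterator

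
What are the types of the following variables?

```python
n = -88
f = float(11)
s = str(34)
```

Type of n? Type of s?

n is assigned a bare integer (no decimal point), so it is an int; s is assigned the result of calling str(), which returns a str

int, str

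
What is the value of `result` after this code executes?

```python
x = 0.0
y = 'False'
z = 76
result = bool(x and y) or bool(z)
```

x = 0.0; y = 'False'; z = 76; result = True

True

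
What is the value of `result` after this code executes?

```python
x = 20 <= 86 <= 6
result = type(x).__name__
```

x is bool; result = 'bool'

'bool'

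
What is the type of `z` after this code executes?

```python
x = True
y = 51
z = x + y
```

bool + int = int (bool is subclass of int)

int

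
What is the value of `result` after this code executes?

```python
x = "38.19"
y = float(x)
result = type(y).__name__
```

x is str; y is float; result = 'float'

'float'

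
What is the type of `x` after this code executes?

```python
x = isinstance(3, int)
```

isinstance() returns bool

bool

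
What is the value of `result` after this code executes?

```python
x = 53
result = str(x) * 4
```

x = 53; result = '53535353'

'53535353'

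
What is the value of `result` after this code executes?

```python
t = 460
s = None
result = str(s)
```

t = 460; s = None; result = 'None'

'None'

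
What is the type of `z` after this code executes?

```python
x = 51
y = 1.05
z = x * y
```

int * float = float

float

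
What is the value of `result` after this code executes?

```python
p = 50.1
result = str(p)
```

p = 50.1; result = '50.1'

'50.1'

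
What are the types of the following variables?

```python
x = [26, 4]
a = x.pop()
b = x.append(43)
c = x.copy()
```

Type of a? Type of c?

pop() returns element; copy() returns list

int, list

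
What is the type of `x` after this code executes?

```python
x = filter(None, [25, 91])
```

filter() returns a filter object

filter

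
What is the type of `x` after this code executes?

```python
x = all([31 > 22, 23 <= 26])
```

all() returns bool

bool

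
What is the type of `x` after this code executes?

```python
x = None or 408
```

'or' with None returns the other truthy value

int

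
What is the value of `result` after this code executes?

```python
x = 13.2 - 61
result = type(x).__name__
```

x is float; result = 'float'

'float'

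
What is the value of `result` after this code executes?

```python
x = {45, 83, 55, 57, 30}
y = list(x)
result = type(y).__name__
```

x is set; y is list; result = 'list'

'list'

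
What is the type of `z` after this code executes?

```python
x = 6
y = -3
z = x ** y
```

int ** negative = float

float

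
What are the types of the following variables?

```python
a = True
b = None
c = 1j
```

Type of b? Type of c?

b is assigned None, whose type is NoneType; c is assigned 1j, an imaginary literal (j suffix), which has type complex

NoneType, complex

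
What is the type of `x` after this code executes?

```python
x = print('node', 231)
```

print() returns None

NoneType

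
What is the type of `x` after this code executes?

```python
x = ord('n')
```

ord() returns int (code point)

int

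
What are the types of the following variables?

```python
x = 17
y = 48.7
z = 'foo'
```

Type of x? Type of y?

x is assigned a bare integer (no decimal point), so it is an int; y is assigned a number with a decimal point, so it is a float

int, float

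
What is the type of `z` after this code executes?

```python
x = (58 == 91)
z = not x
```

'not' returns bool

bool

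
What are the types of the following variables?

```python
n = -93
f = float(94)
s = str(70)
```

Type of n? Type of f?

n is assigned a bare integer (no decimal point), so it is an int; f is assigned the result of calling float(), which returns a float

int, float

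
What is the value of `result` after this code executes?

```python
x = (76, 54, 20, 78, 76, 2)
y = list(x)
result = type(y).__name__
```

x is tuple; y is list; result = 'list'

'list'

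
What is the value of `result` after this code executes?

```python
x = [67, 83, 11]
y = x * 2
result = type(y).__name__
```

x is list; y is list; result = 'list'

'list'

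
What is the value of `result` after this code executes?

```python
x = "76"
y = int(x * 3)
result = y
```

x = '76'; y = 767676; result = 767676

767676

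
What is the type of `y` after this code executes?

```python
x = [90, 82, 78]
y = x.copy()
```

list.copy() returns list

list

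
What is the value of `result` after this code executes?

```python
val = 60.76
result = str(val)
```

val = 60.76; result = '60.76'

'60.76'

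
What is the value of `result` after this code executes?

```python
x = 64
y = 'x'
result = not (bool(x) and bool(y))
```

x = 64; y = 'x'; result = False

False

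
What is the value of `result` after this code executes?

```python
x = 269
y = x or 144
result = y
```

x = 269; y = 269; result = 269

269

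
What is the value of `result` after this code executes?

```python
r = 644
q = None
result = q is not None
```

r = 644; q = None; result = False

False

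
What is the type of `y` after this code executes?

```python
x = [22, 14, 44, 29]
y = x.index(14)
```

list.index() returns int

int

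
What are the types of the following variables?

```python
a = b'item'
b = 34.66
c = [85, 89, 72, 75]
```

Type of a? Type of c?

a is assigned a bytes literal (b'...' prefix); c is assigned a list literal (square brackets)

bytes, list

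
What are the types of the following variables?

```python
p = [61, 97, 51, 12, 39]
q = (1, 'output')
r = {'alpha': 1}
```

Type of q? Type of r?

q is assigned a tuple (parenthesized, comma-separated values); r is assigned a dict literal ({key: value})

tuple, dict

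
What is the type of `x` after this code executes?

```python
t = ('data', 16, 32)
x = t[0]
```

Index 0 of tuple is a str literal

str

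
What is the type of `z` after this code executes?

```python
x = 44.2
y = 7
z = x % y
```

float % int = float

float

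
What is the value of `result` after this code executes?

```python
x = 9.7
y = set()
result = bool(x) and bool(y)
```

x = 9.7; y = set(); result = False

False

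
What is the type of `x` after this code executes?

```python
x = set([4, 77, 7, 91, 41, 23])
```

set() constructor returns set

set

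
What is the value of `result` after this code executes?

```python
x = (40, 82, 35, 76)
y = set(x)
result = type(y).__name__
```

x is tuple; y is set; result = 'set'

'set'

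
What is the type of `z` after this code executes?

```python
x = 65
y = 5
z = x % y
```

int % int = int

int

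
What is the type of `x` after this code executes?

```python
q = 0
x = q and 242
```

'and' returns first falsy value (0 is int)

int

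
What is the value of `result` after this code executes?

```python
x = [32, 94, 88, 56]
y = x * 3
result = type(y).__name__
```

x is list; y is list; result = 'list'

'list'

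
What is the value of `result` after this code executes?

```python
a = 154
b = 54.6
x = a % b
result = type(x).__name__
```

a is int; b is float; x is float; result = 'float'

'float'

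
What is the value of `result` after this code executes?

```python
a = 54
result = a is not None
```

a = 54; result = True

True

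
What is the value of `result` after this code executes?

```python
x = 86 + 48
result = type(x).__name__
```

x is int; result = 'int'

'int'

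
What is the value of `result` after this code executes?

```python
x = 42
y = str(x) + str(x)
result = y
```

x = 42; y = '4242'; result = '4242'

'4242'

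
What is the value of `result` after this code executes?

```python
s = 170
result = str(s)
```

s = 170; result = '170'

'170'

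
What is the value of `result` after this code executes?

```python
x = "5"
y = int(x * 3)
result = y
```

x = '5'; y = 555; result = 555

555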